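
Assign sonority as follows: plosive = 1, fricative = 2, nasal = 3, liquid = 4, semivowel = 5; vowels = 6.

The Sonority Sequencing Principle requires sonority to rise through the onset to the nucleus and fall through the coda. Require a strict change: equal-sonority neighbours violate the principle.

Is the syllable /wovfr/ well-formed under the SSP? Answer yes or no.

Onset: /w/ is a semivowel (sonority 5); then the nucleus /o/ (sonority 6).
Onset profile 5-6 — rises to the nucleus.
Coda: /v/ is a fricative (sonority 2), /f/ is a fricative (sonority 2), /r/ is a liquid (sonority 4).
Coda profile 6-2-2-4 — does not strictly fall throughout.

no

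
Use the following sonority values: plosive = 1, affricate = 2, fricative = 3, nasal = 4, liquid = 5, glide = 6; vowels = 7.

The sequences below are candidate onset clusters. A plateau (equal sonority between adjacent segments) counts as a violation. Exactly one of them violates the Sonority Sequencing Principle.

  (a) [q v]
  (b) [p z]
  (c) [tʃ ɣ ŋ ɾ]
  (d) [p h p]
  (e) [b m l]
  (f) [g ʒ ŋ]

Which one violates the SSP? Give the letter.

(a) 1-3 → obeys
(b) 1-3 → obeys
(c) 2-3-4-5 → obeys
(d) 1-3-1 → violates
(e) 1-4-5 → obeys
(f) 1-3-4 → obeys

d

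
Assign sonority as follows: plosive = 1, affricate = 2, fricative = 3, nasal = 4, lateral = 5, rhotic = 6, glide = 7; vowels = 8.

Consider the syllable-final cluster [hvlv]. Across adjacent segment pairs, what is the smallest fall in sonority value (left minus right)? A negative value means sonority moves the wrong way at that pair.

/h/: fricative = 3.
/v/: fricative = 3.
/l/: lateral = 5.
/v/: fricative = 3.
/h/→/v/: change +0.
/v/→/l/: change -2.
/l/→/v/: change +2.
Minimum = -2.

-2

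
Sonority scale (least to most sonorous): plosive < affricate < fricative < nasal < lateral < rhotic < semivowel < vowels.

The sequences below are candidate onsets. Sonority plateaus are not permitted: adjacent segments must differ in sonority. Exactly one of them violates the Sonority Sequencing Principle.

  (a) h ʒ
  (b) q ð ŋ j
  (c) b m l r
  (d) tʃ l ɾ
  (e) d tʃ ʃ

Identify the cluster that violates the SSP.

(a) h ʒ: profile 3-3 — violates.
(b) q ð ŋ j: profile 1-3-4-7 — obeys.
(c) b m l r: profile 1-4-5-6 — obeys.
(d) tʃ l ɾ: profile 2-5-6 — obeys.
(e) d tʃ ʃ: profile 1-2-3 — obeys.

a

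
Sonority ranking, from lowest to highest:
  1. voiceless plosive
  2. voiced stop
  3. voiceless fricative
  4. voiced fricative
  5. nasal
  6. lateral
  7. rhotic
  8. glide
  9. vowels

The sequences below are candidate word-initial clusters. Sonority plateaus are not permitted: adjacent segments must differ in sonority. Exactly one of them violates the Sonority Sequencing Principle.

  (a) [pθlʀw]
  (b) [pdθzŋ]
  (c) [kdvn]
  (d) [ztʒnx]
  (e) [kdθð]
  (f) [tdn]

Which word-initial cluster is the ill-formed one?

(a) [pθlʀw]: profile 1-3-6-7-8 — obeys.
(b) [pdθzŋ]: profile 1-2-3-4-5 — obeys.
(c) [kdvn]: profile 1-2-4-5 — obeys.
(d) [ztʒnx]: profile 4-1-4-5-3 — violates.
(e) [kdθð]: profile 1-2-3-4 — obeys.
(f) [tdn]: profile 1-2-5 — obeys.

d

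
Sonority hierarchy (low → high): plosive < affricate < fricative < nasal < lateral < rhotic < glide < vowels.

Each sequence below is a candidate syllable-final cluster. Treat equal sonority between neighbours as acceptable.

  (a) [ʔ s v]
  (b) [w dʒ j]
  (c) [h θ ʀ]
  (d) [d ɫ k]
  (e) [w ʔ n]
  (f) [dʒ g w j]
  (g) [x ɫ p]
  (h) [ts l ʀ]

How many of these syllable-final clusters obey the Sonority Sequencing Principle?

(a) 1-3-3 → violates
(b) 7-2-7 → violates
(c) 3-3-6 → violates
(d) 1-5-1 → violates
(e) 7-1-4 → violates
(f) 2-1-7-7 → violates
(g) 3-5-1 → violates
(h) 2-5-6 → violates

0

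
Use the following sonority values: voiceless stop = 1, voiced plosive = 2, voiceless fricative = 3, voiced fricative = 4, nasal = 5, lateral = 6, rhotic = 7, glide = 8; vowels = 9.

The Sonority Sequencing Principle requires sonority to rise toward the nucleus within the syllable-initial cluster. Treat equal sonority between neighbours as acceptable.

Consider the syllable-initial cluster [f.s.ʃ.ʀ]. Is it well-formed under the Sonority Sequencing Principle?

/f/: voiceless fricative = 3.
/s/: voiceless fricative = 3.
/ʃ/: voiceless fricative = 3.
/ʀ/: rhotic = 7.
The profile 3-3-3-7 is non-decreasing (plateaus allowed), so the syllable-initial cluster satisfies the SSP.

yes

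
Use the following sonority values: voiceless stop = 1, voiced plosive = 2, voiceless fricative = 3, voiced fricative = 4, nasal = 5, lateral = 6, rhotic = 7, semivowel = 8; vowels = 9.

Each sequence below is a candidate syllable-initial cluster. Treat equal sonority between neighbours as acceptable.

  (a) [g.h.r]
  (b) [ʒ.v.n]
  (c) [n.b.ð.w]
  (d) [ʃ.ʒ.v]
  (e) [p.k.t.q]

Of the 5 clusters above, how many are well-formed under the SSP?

4

(a) [g.h.r]: profile 2-3-7 — obeys.
(b) [ʒ.v.n]: profile 4-4-5 — obeys.
(c) [n.b.ð.w]: profile 5-2-4-8 — violates.
(d) [ʃ.ʒ.v]: profile 3-4-4 — obeys.
(e) [p.k.t.q]: profile 1-1-1-1 — obeys.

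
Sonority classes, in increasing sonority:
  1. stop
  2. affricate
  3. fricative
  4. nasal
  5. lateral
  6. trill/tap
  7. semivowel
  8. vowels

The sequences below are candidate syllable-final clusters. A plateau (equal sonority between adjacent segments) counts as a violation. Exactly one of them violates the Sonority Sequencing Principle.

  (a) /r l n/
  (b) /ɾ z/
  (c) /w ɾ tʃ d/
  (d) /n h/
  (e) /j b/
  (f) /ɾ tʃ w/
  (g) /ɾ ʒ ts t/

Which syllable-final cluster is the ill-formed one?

f

(a) /r l n/: profile 6-5-4 — obeys.
(b) /ɾ z/: profile 6-3 — obeys.
(c) /w ɾ tʃ d/: profile 7-6-2-1 — obeys.
(d) /n h/: profile 4-3 — obeys.
(e) /j b/: profile 7-1 — obeys.
(f) /ɾ tʃ w/: profile 6-2-7 — violates.
(g) /ɾ ʒ ts t/: profile 6-3-2-1 — obeys.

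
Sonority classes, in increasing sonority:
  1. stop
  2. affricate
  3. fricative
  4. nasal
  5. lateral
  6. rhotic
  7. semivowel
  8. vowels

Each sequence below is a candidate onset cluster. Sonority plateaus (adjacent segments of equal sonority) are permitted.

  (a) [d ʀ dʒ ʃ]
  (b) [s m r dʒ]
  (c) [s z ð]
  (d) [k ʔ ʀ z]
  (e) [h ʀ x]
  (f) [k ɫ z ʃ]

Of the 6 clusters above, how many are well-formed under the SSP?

(a) [d ʀ dʒ ʃ]: profile 1-6-2-3 — violates.
(b) [s m r dʒ]: profile 3-4-6-2 — violates.
(c) [s z ð]: profile 3-3-3 — obeys.
(d) [k ʔ ʀ z]: profile 1-1-6-3 — violates.
(e) [h ʀ x]: profile 3-6-3 — violates.
(f) [k ɫ z ʃ]: profile 1-5-3-3 — violates.

1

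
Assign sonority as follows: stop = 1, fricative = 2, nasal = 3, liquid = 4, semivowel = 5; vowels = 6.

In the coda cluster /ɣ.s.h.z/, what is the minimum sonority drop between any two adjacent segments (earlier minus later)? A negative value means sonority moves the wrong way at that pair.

/ɣ/ — fricative, sonority 2.
/s/ — fricative, sonority 2.
/h/ — fricative, sonority 2.
/z/ — fricative, sonority 2.
/ɣ/→/s/: change +0.
/s/→/h/: change +0.
/h/→/z/: change +0.
Minimum = 0.

0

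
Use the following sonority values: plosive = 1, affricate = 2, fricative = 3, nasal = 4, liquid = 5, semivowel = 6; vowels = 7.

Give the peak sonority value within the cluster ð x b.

/ð/ — fricative, sonority 3.
/x/ — fricative, sonority 3.
/b/ — plosive, sonority 1.
The maximum is 3.

3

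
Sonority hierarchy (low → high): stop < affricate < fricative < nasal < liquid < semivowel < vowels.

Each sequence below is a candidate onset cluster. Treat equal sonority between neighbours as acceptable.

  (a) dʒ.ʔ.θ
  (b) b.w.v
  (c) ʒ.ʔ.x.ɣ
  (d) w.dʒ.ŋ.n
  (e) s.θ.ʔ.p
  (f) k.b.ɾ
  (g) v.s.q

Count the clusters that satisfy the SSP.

1

(a) 2-1-3 → violates
(b) 1-6-3 → violates
(c) 3-1-3-3 → violates
(d) 6-2-4-4 → violates
(e) 3-3-1-1 → violates
(f) 1-1-5 → obeys
(g) 3-3-1 → violates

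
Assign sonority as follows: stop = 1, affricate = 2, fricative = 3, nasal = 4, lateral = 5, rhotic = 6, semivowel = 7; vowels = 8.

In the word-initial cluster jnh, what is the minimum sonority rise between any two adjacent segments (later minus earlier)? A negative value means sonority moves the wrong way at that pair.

-3

/j/ — semivowel, sonority 7.
/n/ — nasal, sonority 4.
/h/ — fricative, sonority 3.
/j/→/n/: change -3.
/n/→/h/: change -1.
Minimum = -3.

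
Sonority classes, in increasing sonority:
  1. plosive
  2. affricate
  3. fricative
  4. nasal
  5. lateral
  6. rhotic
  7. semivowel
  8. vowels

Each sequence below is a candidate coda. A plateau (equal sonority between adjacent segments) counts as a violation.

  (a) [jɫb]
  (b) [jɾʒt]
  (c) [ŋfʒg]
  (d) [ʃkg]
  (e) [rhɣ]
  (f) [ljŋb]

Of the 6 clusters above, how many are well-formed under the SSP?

(a) 7-5-1 → obeys
(b) 7-6-3-1 → obeys
(c) 4-3-3-1 → violates
(d) 3-1-1 → violates
(e) 6-3-3 → violates
(f) 5-7-4-1 → violates

2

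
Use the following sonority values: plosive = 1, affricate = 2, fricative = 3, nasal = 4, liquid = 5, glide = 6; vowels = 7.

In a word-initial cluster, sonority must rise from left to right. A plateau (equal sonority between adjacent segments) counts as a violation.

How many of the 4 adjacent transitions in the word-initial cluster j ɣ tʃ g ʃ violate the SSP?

3

/j/: glide = 6.
/ɣ/: fricative = 3.
/tʃ/: affricate = 2.
/g/: plosive = 1.
/ʃ/: fricative = 3.
/j/→/ɣ/: 6→3 (does not rise) — violation.
/ɣ/→/tʃ/: 3→2 (does not rise) — violation.
/tʃ/→/g/: 2→1 (does not rise) — violation.
/g/→/ʃ/: 1→3 (rises) — ok.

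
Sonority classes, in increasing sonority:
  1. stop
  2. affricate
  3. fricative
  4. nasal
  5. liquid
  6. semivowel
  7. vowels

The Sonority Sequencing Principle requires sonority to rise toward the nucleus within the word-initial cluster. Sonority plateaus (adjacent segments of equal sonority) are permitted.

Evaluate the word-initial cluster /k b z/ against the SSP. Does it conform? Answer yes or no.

yes

/k/: stop = 1.
/b/: stop = 1.
/z/: fricative = 3.
The profile 1-1-3 is non-decreasing (plateaus allowed), so the word-initial cluster satisfies the SSP.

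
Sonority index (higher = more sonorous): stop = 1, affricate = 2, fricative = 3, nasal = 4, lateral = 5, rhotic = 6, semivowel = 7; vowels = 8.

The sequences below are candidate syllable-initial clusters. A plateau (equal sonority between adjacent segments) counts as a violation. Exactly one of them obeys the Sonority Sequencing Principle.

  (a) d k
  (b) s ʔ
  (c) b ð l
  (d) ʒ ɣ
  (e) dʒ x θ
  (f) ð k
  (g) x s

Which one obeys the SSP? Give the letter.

(a) d k: profile 1-1 — violates.
(b) s ʔ: profile 3-1 — violates.
(c) b ð l: profile 1-3-5 — obeys.
(d) ʒ ɣ: profile 3-3 — violates.
(e) dʒ x θ: profile 2-3-3 — violates.
(f) ð k: profile 3-1 — violates.
(g) x s: profile 3-3 — violates.

c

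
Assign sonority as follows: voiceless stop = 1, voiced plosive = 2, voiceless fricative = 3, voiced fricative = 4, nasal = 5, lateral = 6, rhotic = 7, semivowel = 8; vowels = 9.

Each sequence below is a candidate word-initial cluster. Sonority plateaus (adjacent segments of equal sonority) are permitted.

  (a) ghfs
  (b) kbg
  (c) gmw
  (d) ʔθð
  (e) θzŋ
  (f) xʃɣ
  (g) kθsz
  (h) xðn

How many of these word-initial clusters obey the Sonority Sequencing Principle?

(a) sonority 2-3-3-3: well-formed.
(b) sonority 1-2-2: well-formed.
(c) sonority 2-5-8: well-formed.
(d) sonority 1-3-4: well-formed.
(e) sonority 3-4-5: well-formed.
(f) sonority 3-3-4: well-formed.
(g) sonority 1-3-3-4: well-formed.
(h) sonority 3-4-5: well-formed.

8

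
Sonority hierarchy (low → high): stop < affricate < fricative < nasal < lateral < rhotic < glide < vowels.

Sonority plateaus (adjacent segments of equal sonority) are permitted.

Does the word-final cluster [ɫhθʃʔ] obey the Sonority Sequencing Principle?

yes

/ɫ/ — lateral, sonority 5.
/h/ — fricative, sonority 3.
/θ/ — fricative, sonority 3.
/ʃ/ — fricative, sonority 3.
/ʔ/ — stop, sonority 1.
The profile 5-3-3-3-1 is non-increasing (plateaus allowed), so the word-final cluster satisfies the SSP.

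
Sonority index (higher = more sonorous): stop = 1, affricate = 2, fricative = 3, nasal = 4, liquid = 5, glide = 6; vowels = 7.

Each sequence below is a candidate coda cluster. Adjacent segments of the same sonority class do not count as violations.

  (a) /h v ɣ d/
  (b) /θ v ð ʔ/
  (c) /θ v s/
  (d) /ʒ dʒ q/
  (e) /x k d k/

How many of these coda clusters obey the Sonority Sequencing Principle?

(a) 3-3-3-1 → obeys
(b) 3-3-3-1 → obeys
(c) 3-3-3 → obeys
(d) 3-2-1 → obeys
(e) 3-1-1-1 → obeys

5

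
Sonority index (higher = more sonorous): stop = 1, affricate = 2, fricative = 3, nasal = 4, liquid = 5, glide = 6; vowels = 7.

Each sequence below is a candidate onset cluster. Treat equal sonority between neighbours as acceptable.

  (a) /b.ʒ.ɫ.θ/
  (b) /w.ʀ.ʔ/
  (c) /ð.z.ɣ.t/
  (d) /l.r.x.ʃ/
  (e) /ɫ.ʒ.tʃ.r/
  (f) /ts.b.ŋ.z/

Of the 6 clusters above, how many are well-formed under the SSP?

0

(a) sonority 1-3-5-3: ill-formed.
(b) sonority 6-5-1: ill-formed.
(c) sonority 3-3-3-1: ill-formed.
(d) sonority 5-5-3-3: ill-formed.
(e) sonority 5-3-2-5: ill-formed.
(f) sonority 2-1-4-3: ill-formed.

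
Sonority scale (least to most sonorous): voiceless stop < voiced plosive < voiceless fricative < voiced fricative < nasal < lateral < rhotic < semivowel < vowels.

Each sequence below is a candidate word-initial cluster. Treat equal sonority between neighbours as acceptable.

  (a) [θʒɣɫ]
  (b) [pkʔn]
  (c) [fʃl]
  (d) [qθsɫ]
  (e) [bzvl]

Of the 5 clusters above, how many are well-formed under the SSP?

(a) [θʒɣɫ]: profile 3-4-4-6 — obeys.
(b) [pkʔn]: profile 1-1-1-5 — obeys.
(c) [fʃl]: profile 3-3-6 — obeys.
(d) [qθsɫ]: profile 1-3-3-6 — obeys.
(e) [bzvl]: profile 2-4-4-6 — obeys.

5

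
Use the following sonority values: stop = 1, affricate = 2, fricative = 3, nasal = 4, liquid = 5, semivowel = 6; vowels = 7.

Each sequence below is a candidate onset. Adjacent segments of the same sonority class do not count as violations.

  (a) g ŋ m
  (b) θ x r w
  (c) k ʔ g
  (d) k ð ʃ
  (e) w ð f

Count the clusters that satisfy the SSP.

4

(a) 1-4-4 → obeys
(b) 3-3-5-6 → obeys
(c) 1-1-1 → obeys
(d) 1-3-3 → obeys
(e) 6-3-3 → violates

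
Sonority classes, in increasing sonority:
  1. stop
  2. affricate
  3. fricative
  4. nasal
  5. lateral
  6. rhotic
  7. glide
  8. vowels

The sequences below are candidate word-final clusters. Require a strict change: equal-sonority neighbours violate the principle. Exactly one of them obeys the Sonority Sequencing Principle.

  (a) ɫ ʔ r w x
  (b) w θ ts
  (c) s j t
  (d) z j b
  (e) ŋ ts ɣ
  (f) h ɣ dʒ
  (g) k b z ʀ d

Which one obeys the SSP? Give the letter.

b

(a) sonority 5-1-6-7-3: ill-formed.
(b) sonority 7-3-2: well-formed.
(c) sonority 3-7-1: ill-formed.
(d) sonority 3-7-1: ill-formed.
(e) sonority 4-2-3: ill-formed.
(f) sonority 3-3-2: ill-formed.
(g) sonority 1-1-3-6-1: ill-formed.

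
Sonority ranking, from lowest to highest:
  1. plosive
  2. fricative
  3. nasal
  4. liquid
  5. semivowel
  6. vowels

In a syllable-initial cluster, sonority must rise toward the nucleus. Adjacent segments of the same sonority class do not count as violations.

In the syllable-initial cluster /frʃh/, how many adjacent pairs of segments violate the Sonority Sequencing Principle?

1

/f/: fricative = 2.
/r/: liquid = 4.
/ʃ/: fricative = 2.
/h/: fricative = 2.
/f/→/r/: 2→4 (rises) — ok.
/r/→/ʃ/: 4→2 (does not rise) — violation.
/ʃ/→/h/: 2→2 (plateau, allowed) — ok.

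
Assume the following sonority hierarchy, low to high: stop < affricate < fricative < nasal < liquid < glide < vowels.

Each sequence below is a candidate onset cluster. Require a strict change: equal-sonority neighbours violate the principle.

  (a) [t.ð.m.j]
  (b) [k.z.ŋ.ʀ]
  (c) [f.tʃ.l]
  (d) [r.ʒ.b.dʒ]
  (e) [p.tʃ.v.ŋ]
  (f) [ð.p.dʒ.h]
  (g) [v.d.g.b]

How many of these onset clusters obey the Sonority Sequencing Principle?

(a) 1-3-4-6 → obeys
(b) 1-3-4-5 → obeys
(c) 3-2-5 → violates
(d) 5-3-1-2 → violates
(e) 1-2-3-4 → obeys
(f) 3-1-2-3 → violates
(g) 3-1-1-1 → violates

3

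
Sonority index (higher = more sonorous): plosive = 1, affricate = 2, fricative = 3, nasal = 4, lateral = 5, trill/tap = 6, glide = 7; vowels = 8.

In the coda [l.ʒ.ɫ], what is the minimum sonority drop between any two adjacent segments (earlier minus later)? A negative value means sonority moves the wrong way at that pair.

-2

/l/: lateral = 5.
/ʒ/: fricative = 3.
/ɫ/: lateral = 5.
/l/→/ʒ/: change +2.
/ʒ/→/ɫ/: change -2.
Minimum = -2.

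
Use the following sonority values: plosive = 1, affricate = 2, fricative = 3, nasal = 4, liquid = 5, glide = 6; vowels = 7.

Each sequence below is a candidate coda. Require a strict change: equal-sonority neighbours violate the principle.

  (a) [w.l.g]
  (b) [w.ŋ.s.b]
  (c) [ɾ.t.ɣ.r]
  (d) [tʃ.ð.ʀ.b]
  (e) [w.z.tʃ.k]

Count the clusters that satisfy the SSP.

3

(a) sonority 6-5-1: well-formed.
(b) sonority 6-4-3-1: well-formed.
(c) sonority 5-1-3-5: ill-formed.
(d) sonority 2-3-5-1: ill-formed.
(e) sonority 6-3-2-1: well-formed.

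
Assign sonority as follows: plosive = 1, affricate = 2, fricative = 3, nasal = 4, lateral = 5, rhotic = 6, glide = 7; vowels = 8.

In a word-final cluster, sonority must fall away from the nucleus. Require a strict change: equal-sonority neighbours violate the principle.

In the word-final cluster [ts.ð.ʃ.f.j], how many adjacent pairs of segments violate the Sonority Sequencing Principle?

/ts/: affricate = 2.
/ð/: fricative = 3.
/ʃ/: fricative = 3.
/f/: fricative = 3.
/j/: glide = 7.
/ts/→/ð/: 2→3 (does not fall) — violation.
/ð/→/ʃ/: 3→3 (plateau) — violation.
/ʃ/→/f/: 3→3 (plateau) — violation.
/f/→/j/: 3→7 (does not fall) — violation.

4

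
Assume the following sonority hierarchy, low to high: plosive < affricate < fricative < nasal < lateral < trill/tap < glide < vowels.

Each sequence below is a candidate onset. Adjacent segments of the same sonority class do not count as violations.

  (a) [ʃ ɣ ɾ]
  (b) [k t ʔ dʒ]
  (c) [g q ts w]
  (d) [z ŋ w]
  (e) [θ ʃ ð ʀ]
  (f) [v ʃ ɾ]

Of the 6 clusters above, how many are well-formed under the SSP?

6

(a) sonority 3-3-6: well-formed.
(b) sonority 1-1-1-2: well-formed.
(c) sonority 1-1-2-7: well-formed.
(d) sonority 3-4-7: well-formed.
(e) sonority 3-3-3-6: well-formed.
(f) sonority 3-3-6: well-formed.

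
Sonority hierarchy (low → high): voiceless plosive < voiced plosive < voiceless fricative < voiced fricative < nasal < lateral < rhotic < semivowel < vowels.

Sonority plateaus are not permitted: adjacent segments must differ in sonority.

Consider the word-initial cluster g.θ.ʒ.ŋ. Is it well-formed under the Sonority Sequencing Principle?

/g/: voiced plosive = 2.
/θ/: voiceless fricative = 3.
/ʒ/: voiced fricative = 4.
/ŋ/: nasal = 5.
The profile 2-3-4-5 strictly rises, so the word-initial cluster satisfies the SSP.

yes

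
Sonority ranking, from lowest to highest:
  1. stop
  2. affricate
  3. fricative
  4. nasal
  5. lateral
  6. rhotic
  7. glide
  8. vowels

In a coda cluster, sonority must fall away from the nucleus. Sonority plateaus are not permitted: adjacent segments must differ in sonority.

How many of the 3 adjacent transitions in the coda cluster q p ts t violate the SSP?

/q/ — stop, sonority 1.
/p/ — stop, sonority 1.
/ts/ — affricate, sonority 2.
/t/ — stop, sonority 1.
/q/→/p/: 1→1 (plateau) — violation.
/p/→/ts/: 1→2 (does not fall) — violation.
/ts/→/t/: 2→1 (falls) — ok.

2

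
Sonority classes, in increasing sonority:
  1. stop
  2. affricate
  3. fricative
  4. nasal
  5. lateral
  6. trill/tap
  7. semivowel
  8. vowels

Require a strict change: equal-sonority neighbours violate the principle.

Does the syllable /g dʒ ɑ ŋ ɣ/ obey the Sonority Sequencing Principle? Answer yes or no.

yes

Onset: /g/ is a stop (sonority 1), /dʒ/ is an affricate (sonority 2); then the nucleus /ɑ/ (sonority 8).
Onset profile 1-2-8 — rises to the nucleus.
Coda: /ŋ/ is a nasal (sonority 4), /ɣ/ is a fricative (sonority 3).
Coda profile 8-4-3 — falls from the nucleus.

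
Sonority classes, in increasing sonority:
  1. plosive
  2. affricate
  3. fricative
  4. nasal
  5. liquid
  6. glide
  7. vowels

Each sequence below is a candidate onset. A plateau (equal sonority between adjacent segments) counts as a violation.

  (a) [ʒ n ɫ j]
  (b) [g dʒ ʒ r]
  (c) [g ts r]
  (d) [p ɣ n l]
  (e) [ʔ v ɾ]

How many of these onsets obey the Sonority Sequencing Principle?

(a) sonority 3-4-5-6: well-formed.
(b) sonority 1-2-3-5: well-formed.
(c) sonority 1-2-5: well-formed.
(d) sonority 1-3-4-5: well-formed.
(e) sonority 1-3-5: well-formed.

5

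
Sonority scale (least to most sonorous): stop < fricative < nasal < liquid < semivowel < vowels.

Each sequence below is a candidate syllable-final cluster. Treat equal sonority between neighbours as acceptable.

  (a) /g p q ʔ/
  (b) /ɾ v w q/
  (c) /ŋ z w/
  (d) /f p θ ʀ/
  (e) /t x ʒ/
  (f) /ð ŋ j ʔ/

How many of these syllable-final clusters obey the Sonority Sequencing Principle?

(a) /g p q ʔ/: profile 1-1-1-1 — obeys.
(b) /ɾ v w q/: profile 4-2-5-1 — violates.
(c) /ŋ z w/: profile 3-2-5 — violates.
(d) /f p θ ʀ/: profile 2-1-2-4 — violates.
(e) /t x ʒ/: profile 1-2-2 — violates.
(f) /ð ŋ j ʔ/: profile 2-3-5-1 — violates.

1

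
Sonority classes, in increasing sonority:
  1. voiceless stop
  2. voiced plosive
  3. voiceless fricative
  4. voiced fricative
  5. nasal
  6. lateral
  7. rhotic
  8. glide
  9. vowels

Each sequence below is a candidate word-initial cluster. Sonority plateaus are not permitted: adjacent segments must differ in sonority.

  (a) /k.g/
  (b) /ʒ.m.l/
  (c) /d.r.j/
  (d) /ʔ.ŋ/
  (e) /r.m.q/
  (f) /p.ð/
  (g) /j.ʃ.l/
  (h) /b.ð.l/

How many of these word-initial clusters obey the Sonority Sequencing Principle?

(a) /k.g/: profile 1-2 — obeys.
(b) /ʒ.m.l/: profile 4-5-6 — obeys.
(c) /d.r.j/: profile 2-7-8 — obeys.
(d) /ʔ.ŋ/: profile 1-5 — obeys.
(e) /r.m.q/: profile 7-5-1 — violates.
(f) /p.ð/: profile 1-4 — obeys.
(g) /j.ʃ.l/: profile 8-3-6 — violates.
(h) /b.ð.l/: profile 2-4-6 — obeys.

6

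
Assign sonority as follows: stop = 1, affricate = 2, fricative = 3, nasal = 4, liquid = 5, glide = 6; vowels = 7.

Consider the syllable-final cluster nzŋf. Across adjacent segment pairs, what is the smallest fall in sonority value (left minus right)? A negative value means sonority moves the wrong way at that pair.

-1

/n/ is a nasal (sonority 4).
/z/ is a fricative (sonority 3).
/ŋ/ is a nasal (sonority 4).
/f/ is a fricative (sonority 3).
/n/→/z/: change +1.
/z/→/ŋ/: change -1.
/ŋ/→/f/: change +1.
Minimum = -1.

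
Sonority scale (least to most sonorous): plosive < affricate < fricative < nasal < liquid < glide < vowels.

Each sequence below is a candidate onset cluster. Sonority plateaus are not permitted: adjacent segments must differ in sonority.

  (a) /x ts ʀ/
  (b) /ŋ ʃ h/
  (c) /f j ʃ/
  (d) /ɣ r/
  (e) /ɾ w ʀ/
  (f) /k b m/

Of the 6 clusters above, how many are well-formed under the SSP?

1

(a) sonority 3-2-5: ill-formed.
(b) sonority 4-3-3: ill-formed.
(c) sonority 3-6-3: ill-formed.
(d) sonority 3-5: well-formed.
(e) sonority 5-6-5: ill-formed.
(f) sonority 1-1-4: ill-formed.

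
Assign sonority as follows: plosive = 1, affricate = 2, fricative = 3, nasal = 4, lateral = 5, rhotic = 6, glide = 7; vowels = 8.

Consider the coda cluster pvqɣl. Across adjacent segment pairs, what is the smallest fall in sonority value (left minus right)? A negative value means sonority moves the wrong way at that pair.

/p/: plosive = 1.
/v/: fricative = 3.
/q/: plosive = 1.
/ɣ/: fricative = 3.
/l/: lateral = 5.
/p/→/v/: change -2.
/v/→/q/: change +2.
/q/→/ɣ/: change -2.
/ɣ/→/l/: change -2.
Minimum = -2.

-2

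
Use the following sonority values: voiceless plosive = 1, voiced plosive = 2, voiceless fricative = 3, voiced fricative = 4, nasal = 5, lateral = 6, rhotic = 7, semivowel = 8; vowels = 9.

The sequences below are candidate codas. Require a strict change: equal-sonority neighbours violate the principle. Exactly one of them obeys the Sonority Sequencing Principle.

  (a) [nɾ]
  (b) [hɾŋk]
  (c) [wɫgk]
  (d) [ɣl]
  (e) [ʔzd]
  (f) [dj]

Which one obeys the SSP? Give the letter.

c

(a) sonority 5-7: ill-formed.
(b) sonority 3-7-5-1: ill-formed.
(c) sonority 8-6-2-1: well-formed.
(d) sonority 4-6: ill-formed.
(e) sonority 1-4-2: ill-formed.
(f) sonority 2-8: ill-formed.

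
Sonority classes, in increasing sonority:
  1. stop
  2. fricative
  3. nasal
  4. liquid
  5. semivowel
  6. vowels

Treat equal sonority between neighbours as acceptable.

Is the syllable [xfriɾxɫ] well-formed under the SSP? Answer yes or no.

no

Onset: /x/ is a fricative (sonority 2), /f/ is a fricative (sonority 2), /r/ is a liquid (sonority 4); then the nucleus /i/ (sonority 6).
Onset profile 2-2-4-6 — rises to the nucleus.
Coda: /ɾ/ is a liquid (sonority 4), /x/ is a fricative (sonority 2), /ɫ/ is a liquid (sonority 4).
Coda profile 6-4-2-4 — does not fall throughout.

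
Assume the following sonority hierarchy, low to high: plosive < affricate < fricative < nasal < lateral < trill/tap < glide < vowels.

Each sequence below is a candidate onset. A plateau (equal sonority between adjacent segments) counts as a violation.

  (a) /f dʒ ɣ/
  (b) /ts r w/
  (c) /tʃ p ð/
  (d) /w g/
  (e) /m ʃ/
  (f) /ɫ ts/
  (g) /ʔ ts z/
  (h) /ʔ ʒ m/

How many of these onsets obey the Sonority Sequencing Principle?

(a) /f dʒ ɣ/: profile 3-2-3 — violates.
(b) /ts r w/: profile 2-6-7 — obeys.
(c) /tʃ p ð/: profile 2-1-3 — violates.
(d) /w g/: profile 7-1 — violates.
(e) /m ʃ/: profile 4-3 — violates.
(f) /ɫ ts/: profile 5-2 — violates.
(g) /ʔ ts z/: profile 1-2-3 — obeys.
(h) /ʔ ʒ m/: profile 1-3-4 — obeys.

3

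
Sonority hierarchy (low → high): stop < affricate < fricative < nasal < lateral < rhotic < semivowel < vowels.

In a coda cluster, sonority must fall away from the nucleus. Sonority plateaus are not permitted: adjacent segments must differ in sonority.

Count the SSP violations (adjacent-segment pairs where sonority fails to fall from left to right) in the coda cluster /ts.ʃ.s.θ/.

/ts/: affricate = 2.
/ʃ/: fricative = 3.
/s/: fricative = 3.
/θ/: fricative = 3.
/ts/→/ʃ/: 2→3 (does not fall) — violation.
/ʃ/→/s/: 3→3 (plateau) — violation.
/s/→/θ/: 3→3 (plateau) — violation.

3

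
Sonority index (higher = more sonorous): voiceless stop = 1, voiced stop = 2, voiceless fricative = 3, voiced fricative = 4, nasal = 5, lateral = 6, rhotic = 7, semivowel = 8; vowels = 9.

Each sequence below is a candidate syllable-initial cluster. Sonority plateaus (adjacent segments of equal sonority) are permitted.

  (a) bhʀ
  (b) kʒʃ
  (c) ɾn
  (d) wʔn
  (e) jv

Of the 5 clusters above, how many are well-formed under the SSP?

1

(a) bhʀ: profile 2-3-7 — obeys.
(b) kʒʃ: profile 1-4-3 — violates.
(c) ɾn: profile 7-5 — violates.
(d) wʔn: profile 8-1-5 — violates.
(e) jv: profile 8-4 — violates.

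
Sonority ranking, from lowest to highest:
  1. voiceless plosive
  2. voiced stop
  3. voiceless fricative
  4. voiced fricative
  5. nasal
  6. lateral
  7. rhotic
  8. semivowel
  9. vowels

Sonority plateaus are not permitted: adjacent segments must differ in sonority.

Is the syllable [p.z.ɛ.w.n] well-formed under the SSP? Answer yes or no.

Onset: /p/ is a voiceless plosive (sonority 1), /z/ is a voiced fricative (sonority 4); then the nucleus /ɛ/ (sonority 9).
Onset profile 1-4-9 — rises to the nucleus.
Coda: /w/ is a semivowel (sonority 8), /n/ is a nasal (sonority 5).
Coda profile 9-8-5 — falls from the nucleus.

yes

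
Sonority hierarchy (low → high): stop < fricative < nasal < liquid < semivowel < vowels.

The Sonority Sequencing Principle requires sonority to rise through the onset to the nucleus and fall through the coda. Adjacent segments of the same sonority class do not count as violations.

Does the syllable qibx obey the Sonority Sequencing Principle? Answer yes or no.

Onset: /q/ is a stop (sonority 1); then the nucleus /i/ (sonority 6).
Onset profile 1-6 — rises to the nucleus.
Coda: /b/ is a stop (sonority 1), /x/ is a fricative (sonority 2).
Coda profile 6-1-2 — does not fall throughout.

no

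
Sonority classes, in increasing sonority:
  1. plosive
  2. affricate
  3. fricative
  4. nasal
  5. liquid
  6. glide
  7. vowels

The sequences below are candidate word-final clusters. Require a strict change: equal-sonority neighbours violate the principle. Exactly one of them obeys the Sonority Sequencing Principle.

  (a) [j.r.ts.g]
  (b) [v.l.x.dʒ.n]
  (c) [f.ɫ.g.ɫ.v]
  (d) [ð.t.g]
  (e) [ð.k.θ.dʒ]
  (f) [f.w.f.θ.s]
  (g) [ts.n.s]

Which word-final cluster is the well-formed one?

(a) sonority 6-5-2-1: well-formed.
(b) sonority 3-5-3-2-4: ill-formed.
(c) sonority 3-5-1-5-3: ill-formed.
(d) sonority 3-1-1: ill-formed.
(e) sonority 3-1-3-2: ill-formed.
(f) sonority 3-6-3-3-3: ill-formed.
(g) sonority 2-4-3: ill-formed.

a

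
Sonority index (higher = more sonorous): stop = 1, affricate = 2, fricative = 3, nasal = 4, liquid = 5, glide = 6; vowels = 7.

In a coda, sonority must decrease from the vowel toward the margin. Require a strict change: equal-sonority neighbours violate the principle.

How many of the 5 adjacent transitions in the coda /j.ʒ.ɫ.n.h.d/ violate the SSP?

1

/j/ is a glide (sonority 6).
/ʒ/ is a fricative (sonority 3).
/ɫ/ is a liquid (sonority 5).
/n/ is a nasal (sonority 4).
/h/ is a fricative (sonority 3).
/d/ is a stop (sonority 1).
/j/→/ʒ/: 6→3 (falls) — ok.
/ʒ/→/ɫ/: 3→5 (does not fall) — violation.
/ɫ/→/n/: 5→4 (falls) — ok.
/n/→/h/: 4→3 (falls) — ok.
/h/→/d/: 3→1 (falls) — ok.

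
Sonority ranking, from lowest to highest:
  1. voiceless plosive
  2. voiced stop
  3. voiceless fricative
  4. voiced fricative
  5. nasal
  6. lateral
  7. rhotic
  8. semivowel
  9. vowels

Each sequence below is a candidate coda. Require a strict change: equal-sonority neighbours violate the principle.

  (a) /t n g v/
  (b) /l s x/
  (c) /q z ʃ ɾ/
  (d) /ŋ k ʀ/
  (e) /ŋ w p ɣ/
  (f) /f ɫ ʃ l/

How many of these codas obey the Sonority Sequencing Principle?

0

(a) 1-5-2-4 → violates
(b) 6-3-3 → violates
(c) 1-4-3-7 → violates
(d) 5-1-7 → violates
(e) 5-8-1-4 → violates
(f) 3-6-3-6 → violates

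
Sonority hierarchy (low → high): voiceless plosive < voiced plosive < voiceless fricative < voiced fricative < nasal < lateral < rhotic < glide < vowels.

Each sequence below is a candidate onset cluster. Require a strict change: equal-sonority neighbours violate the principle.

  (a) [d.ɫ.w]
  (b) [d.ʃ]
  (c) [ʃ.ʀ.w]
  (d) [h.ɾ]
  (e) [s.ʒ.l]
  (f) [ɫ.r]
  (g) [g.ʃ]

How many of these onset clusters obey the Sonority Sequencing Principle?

7

(a) sonority 2-6-8: well-formed.
(b) sonority 2-3: well-formed.
(c) sonority 3-7-8: well-formed.
(d) sonority 3-7: well-formed.
(e) sonority 3-4-6: well-formed.
(f) sonority 6-7: well-formed.
(g) sonority 2-3: well-formed.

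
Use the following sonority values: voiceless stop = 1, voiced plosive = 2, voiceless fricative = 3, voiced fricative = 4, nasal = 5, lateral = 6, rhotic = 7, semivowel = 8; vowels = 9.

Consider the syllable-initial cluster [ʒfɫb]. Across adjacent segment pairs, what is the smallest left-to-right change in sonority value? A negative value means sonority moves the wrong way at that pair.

-4

/ʒ/: voiced fricative = 4.
/f/: voiceless fricative = 3.
/ɫ/: lateral = 6.
/b/: voiced plosive = 2.
/ʒ/→/f/: change -1.
/f/→/ɫ/: change +3.
/ɫ/→/b/: change -4.
Minimum = -4.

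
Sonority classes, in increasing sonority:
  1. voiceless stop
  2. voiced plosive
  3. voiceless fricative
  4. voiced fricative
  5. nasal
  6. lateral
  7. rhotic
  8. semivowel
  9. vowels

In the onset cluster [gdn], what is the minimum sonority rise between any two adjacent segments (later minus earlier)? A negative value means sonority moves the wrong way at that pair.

/g/ — voiced plosive, sonority 2.
/d/ — voiced plosive, sonority 2.
/n/ — nasal, sonority 5.
/g/→/d/: change +0.
/d/→/n/: change +3.
Minimum = 0.

0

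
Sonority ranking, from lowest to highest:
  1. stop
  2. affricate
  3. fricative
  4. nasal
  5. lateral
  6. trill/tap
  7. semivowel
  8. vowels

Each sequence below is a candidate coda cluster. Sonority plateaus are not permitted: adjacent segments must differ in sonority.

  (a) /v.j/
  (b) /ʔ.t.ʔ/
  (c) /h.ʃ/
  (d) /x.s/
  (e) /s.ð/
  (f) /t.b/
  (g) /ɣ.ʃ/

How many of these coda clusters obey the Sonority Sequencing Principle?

0

(a) /v.j/: profile 3-7 — violates.
(b) /ʔ.t.ʔ/: profile 1-1-1 — violates.
(c) /h.ʃ/: profile 3-3 — violates.
(d) /x.s/: profile 3-3 — violates.
(e) /s.ð/: profile 3-3 — violates.
(f) /t.b/: profile 1-1 — violates.
(g) /ɣ.ʃ/: profile 3-3 — violates.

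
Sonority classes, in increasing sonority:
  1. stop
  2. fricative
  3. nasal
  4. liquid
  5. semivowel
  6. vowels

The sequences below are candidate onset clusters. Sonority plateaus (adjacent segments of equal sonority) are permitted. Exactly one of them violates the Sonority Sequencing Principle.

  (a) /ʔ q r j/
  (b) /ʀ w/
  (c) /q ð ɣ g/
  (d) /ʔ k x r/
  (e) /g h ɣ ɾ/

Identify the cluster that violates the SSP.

(a) 1-1-4-5 → obeys
(b) 4-5 → obeys
(c) 1-2-2-1 → violates
(d) 1-1-2-4 → obeys
(e) 1-2-2-4 → obeys

c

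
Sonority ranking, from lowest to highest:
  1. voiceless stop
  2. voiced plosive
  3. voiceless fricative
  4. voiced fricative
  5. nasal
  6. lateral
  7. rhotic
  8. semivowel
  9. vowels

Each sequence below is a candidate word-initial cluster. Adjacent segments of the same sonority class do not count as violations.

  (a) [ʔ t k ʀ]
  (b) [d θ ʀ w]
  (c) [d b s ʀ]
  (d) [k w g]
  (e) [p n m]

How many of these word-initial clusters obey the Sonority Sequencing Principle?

4

(a) sonority 1-1-1-7: well-formed.
(b) sonority 2-3-7-8: well-formed.
(c) sonority 2-2-3-7: well-formed.
(d) sonority 1-8-2: ill-formed.
(e) sonority 1-5-5: well-formed.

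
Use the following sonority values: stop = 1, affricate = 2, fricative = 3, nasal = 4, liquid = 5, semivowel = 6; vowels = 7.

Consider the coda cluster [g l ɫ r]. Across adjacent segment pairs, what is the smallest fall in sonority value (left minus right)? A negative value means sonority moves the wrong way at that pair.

-4

/g/ is a stop (sonority 1).
/l/ is a liquid (sonority 5).
/ɫ/ is a liquid (sonority 5).
/r/ is a liquid (sonority 5).
/g/→/l/: change -4.
/l/→/ɫ/: change +0.
/ɫ/→/r/: change +0.
Minimum = -4.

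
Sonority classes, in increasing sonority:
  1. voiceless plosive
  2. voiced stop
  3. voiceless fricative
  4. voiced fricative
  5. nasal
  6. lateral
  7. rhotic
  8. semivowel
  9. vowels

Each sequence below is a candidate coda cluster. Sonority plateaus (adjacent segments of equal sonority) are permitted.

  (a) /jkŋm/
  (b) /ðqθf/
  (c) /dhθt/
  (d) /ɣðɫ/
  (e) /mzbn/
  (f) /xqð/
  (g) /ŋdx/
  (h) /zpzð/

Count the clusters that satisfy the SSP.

0

(a) /jkŋm/: profile 8-1-5-5 — violates.
(b) /ðqθf/: profile 4-1-3-3 — violates.
(c) /dhθt/: profile 2-3-3-1 — violates.
(d) /ɣðɫ/: profile 4-4-6 — violates.
(e) /mzbn/: profile 5-4-2-5 — violates.
(f) /xqð/: profile 3-1-4 — violates.
(g) /ŋdx/: profile 5-2-3 — violates.
(h) /zpzð/: profile 4-1-4-4 — violates.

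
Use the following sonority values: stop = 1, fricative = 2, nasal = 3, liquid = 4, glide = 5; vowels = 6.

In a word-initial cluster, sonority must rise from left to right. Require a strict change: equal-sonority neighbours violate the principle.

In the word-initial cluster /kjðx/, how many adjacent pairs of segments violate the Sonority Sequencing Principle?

/k/ — stop, sonority 1.
/j/ — glide, sonority 5.
/ð/ — fricative, sonority 2.
/x/ — fricative, sonority 2.
/k/→/j/: 1→5 (rises) — ok.
/j/→/ð/: 5→2 (does not rise) — violation.
/ð/→/x/: 2→2 (plateau) — violation.

2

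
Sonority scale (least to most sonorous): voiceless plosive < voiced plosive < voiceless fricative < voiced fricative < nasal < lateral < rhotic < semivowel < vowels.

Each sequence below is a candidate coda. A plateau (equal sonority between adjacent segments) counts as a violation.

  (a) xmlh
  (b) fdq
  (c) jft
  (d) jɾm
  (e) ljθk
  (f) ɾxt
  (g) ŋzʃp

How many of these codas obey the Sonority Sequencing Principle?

5

(a) 3-5-6-3 → violates
(b) 3-2-1 → obeys
(c) 8-3-1 → obeys
(d) 8-7-5 → obeys
(e) 6-8-3-1 → violates
(f) 7-3-1 → obeys
(g) 5-4-3-1 → obeys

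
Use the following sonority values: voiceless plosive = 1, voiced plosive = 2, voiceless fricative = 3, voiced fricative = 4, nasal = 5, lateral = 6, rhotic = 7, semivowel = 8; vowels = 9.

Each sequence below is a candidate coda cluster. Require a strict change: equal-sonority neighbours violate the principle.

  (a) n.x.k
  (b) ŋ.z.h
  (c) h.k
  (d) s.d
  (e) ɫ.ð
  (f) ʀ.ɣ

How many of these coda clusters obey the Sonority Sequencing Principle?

6

(a) sonority 5-3-1: well-formed.
(b) sonority 5-4-3: well-formed.
(c) sonority 3-1: well-formed.
(d) sonority 3-2: well-formed.
(e) sonority 6-4: well-formed.
(f) sonority 7-4: well-formed.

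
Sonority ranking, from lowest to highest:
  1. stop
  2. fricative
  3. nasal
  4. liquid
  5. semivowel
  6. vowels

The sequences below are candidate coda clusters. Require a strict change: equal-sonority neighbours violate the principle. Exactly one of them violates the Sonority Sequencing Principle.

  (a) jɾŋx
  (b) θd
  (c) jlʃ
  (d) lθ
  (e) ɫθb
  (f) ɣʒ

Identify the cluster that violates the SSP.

(a) sonority 5-4-3-2: well-formed.
(b) sonority 2-1: well-formed.
(c) sonority 5-4-2: well-formed.
(d) sonority 4-2: well-formed.
(e) sonority 4-2-1: well-formed.
(f) sonority 2-2: ill-formed.

f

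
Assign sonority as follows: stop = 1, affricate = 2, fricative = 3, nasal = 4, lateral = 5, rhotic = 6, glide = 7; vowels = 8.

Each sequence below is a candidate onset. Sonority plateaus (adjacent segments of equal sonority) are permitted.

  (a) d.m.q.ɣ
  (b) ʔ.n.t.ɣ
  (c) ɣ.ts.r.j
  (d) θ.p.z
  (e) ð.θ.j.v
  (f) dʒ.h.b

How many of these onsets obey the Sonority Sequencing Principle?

0

(a) d.m.q.ɣ: profile 1-4-1-3 — violates.
(b) ʔ.n.t.ɣ: profile 1-4-1-3 — violates.
(c) ɣ.ts.r.j: profile 3-2-6-7 — violates.
(d) θ.p.z: profile 3-1-3 — violates.
(e) ð.θ.j.v: profile 3-3-7-3 — violates.
(f) dʒ.h.b: profile 2-3-1 — violates.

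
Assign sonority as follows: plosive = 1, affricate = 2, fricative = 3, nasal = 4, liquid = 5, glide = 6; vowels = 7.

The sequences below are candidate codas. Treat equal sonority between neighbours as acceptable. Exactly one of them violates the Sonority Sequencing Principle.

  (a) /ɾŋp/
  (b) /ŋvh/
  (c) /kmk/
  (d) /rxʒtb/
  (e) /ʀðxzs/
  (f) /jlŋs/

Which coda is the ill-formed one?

(a) 5-4-1 → obeys
(b) 4-3-3 → obeys
(c) 1-4-1 → violates
(d) 5-3-3-1-1 → obeys
(e) 5-3-3-3-3 → obeys
(f) 6-5-4-3 → obeys

c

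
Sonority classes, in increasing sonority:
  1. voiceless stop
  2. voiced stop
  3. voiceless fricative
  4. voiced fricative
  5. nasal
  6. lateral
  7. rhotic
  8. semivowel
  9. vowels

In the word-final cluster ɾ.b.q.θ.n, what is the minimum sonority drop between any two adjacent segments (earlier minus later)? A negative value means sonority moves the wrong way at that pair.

/ɾ/ is a rhotic (sonority 7).
/b/ is a voiced stop (sonority 2).
/q/ is a voiceless stop (sonority 1).
/θ/ is a voiceless fricative (sonority 3).
/n/ is a nasal (sonority 5).
/ɾ/→/b/: change +5.
/b/→/q/: change +1.
/q/→/θ/: change -2.
/θ/→/n/: change -2.
Minimum = -2.

-2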